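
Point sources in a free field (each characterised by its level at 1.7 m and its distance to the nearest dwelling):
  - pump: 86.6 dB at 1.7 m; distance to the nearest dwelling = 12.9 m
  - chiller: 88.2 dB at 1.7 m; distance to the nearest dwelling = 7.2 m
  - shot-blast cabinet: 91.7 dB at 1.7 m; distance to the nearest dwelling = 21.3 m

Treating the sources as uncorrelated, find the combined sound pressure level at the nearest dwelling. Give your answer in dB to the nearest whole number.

Apply inverse-square spreading to bring every level to the receiver, then sum 10^(L/10).
pump: 86.6 − 20·log₁₀(12.9/1.7) = 86.6 − 17.60 = 69.00 dB.
chiller: 88.2 − 20·log₁₀(7.2/1.7) = 88.2 − 12.54 = 75.66 dB.
shot-blast cabinet: 91.7 − 20·log₁₀(21.3/1.7) = 91.7 − 21.96 = 69.74 dB.
Σ 10^(L/10) = 5.419e+07 → L_total = 10·log₁₀(5.419e+07) = 77.34 dB.

77 dB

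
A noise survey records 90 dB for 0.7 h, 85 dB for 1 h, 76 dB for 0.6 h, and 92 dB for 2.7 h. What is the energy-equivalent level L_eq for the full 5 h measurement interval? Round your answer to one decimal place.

Weight each interval's intensity by its duration and average over T = 5 h:
Σ tᵢ·10^(Lᵢ/10) = 0.7·10^(90/10) + 1·10^(85/10) + 0.6·10^(76/10) + 2.7·10^(92/10) = 5.319e+09.
L_eq = 10·log₁₀(5.319e+09/5) = 90.27 dB.

90.3 dB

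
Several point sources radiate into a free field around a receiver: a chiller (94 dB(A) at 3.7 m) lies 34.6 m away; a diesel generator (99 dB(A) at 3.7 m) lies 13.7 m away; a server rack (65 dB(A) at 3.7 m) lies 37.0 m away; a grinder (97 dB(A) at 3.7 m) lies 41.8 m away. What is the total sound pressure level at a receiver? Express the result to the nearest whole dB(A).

First find each source's level at the receiver (point-source: −20·log₁₀(r/r_ref)), then combine on an intensity basis.
chiller: 94 − 20·log₁₀(34.6/3.7) = 94 − 19.42 = 74.58 dB(A).
diesel generator: 99 − 20·log₁₀(13.7/3.7) = 99 − 11.37 = 87.63 dB(A).
server rack: 65 − 20·log₁₀(37.0/3.7) = 65 − 20.00 = 45.00 dB(A).
grinder: 97 − 20·log₁₀(41.8/3.7) = 97 − 21.06 = 75.94 dB(A).
Σ 10^(L/10) = 6.474e+08 → L_total = 10·log₁₀(6.474e+08) = 88.11 dB(A).

88 dB(A)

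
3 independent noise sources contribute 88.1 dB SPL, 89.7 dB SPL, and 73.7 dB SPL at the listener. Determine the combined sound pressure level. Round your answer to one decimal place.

92.0 dB SPL

For uncorrelated sources the intensities add, so convert each level to linear form, sum, and take 10·log₁₀ of the total.
Σ 10^(L/10) = 10^(88.1/10) + 10^(89.7/10) + 10^(73.7/10) = 1.602e+09.
L_total = 10·log₁₀(1.602e+09) = 92.05 dB SPL.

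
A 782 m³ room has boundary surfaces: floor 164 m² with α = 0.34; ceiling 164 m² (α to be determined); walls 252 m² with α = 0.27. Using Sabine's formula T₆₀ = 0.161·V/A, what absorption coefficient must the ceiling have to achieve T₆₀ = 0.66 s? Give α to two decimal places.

0.41

A = 0.161·V/T₆₀ = 0.161·782/0.66 = 190.76 m² sabins.
Absorption from the other surfaces = 164·0.34 + 252·0.27 = 123.80 m², so the ceiling must supply 66.96 m² over 164 m².
α = 66.96/164 = 0.408.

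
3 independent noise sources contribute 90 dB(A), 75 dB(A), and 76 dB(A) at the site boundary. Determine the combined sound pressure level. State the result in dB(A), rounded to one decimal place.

90.3 dB(A)

For uncorrelated sources the intensities add, so convert each level to linear form, sum, and take 10·log₁₀ of the total.
Σ 10^(L/10) = 10^(90/10) + 10^(75/10) + 10^(76/10) = 1.071e+09.
L_total = 10·log₁₀(1.071e+09) = 90.30 dB(A).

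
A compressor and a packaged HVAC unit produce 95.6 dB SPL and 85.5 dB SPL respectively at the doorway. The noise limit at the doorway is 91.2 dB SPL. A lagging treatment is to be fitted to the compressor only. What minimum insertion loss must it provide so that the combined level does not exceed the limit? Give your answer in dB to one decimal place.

5.8 dB

The untreated sources together contribute 10^(85.5/10) = 3.548e+08, i.e. 85.50 dB SPL.
To meet 91.2 dB SPL overall, the treated compressor may contribute at most 10^(91.2/10) − 3.548e+08 = 9.634e+08, i.e. 89.84 dB SPL.
So the compressor must be reduced from 95.6 to 89.84 dB SPL: IL = 5.76 dB.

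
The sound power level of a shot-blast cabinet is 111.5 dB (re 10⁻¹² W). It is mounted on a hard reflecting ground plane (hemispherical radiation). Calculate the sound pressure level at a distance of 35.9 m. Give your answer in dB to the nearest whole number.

L_p = L_w − 10·log₁₀(2π·r²) with r = 35.9 m.
2π·r² = 8098 m², 10·log₁₀ of that is 39.084 dB.
L_p = 111.5 − 39.084 = 72.42 dB.

72 dB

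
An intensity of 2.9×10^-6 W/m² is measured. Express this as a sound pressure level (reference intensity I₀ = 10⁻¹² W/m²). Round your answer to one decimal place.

64.6 dB

L = 10·log₁₀(I/I₀) = 10·log₁₀(2.9×10^-6/10⁻¹²) = 10·log₁₀(2.9×10^6).
L = 10·(0.4624 + 6) = 64.62 dB.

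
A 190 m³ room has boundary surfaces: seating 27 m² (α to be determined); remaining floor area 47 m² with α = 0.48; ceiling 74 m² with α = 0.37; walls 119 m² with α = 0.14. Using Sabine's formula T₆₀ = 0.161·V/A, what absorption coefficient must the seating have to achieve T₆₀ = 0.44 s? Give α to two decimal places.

0.11

Required total absorption A = 0.161·190/0.44 = 69.52 m².
Absorption from the other surfaces = 47·0.48 + 74·0.37 + 119·0.14 = 66.60 m², so the seating must supply 2.92 m² over 27 m².
α = 2.92/27 = 0.108.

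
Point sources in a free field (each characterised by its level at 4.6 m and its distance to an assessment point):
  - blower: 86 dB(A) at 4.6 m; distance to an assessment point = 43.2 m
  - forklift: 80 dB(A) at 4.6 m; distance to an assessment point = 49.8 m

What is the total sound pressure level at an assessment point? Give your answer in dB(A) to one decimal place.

67.3 dB(A)

Propagate each source to the receiver with L = L_ref − 20·log₁₀(r/r_ref), then add intensities.
blower: 86 − 20·log₁₀(43.2/4.6) = 86 − 19.45 = 66.55 dB(A).
forklift: 80 − 20·log₁₀(49.8/4.6) = 80 − 20.69 = 59.31 dB(A).
Σ 10^(L/10) = 5.367e+06 → L_total = 10·log₁₀(5.367e+06) = 67.30 dB(A).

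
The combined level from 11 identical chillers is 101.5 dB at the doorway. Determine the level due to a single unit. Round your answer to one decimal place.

91.1 dB

For N identical incoherent sources L_total = L₁ + 10·log₁₀ N, so L₁ = 101.5 − 10·log₁₀(11) = 101.5 − 10.414.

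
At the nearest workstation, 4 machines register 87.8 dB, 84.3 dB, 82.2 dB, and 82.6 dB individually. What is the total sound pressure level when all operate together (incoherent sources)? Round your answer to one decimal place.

90.9 dB

For uncorrelated sources the intensities add, so convert each level to linear form, sum, and take 10·log₁₀ of the total.
Σ 10^(L/10) = 10^(87.8/10) + 10^(84.3/10) + 10^(82.2/10) + 10^(82.6/10) = 1.220e+09.
L_total = 10·log₁₀(1.220e+09) = 90.86 dB.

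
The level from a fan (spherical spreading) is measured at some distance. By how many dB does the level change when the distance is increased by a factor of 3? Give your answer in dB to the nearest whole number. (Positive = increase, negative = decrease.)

Point-source spreading: ΔL = −20·log₁₀(r₂/r₁).
ΔL = −20·log₁₀(3) = -9.54 dB.

-10 dB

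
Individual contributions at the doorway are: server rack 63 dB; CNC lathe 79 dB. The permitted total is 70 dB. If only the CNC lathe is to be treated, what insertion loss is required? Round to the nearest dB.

10 dB

The untreated sources together contribute 10^(63/10) = 1.995e+06, i.e. 63.00 dB.
To meet 70 dB overall, the treated CNC lathe may contribute at most 10^(70/10) − 1.995e+06 = 8.005e+06, i.e. 69.03 dB.
Required insertion loss = 79 − 69.03 = 9.97 dB.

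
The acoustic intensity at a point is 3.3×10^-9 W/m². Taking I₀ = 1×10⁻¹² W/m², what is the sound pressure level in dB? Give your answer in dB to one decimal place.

I/I₀ = 3.3×10^-9/10⁻¹² = 3.3×10^3, and L = 10·log₁₀(I/I₀).
L = 10·(0.5185 + 3) = 35.19 dB.

35.2 dB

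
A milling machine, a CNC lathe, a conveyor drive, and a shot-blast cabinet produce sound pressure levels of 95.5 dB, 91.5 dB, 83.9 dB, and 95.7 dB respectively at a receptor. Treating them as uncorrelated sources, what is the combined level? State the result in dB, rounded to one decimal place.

For uncorrelated sources the intensities add, so convert each level to linear form, sum, and take 10·log₁₀ of the total.
Σ 10^(L/10) = 10^(95.5/10) + 10^(91.5/10) + 10^(83.9/10) + 10^(95.7/10) = 8.921e+09.
L_total = 10·log₁₀(8.921e+09) = 99.50 dB.

99.5 dB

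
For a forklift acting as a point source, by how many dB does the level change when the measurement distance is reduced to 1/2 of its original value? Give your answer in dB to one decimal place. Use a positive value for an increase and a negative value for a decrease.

+6.0 dB

A point source loses 6 dB per doubling of distance; generally ΔL = −20·log₁₀(r₂/r₁).
ΔL = −20·log₁₀(0.5) = +6.02 dB.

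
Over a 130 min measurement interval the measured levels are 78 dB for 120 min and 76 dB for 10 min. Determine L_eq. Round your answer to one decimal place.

77.9 dB

The energy average is taken in the linear domain: L_eq = 10·log₁₀[(Σ tᵢ·10^(Lᵢ/10))/T], T = 130 min.
Σ tᵢ·10^(Lᵢ/10) = 120·10^(78/10) + 10·10^(76/10) = 7.970e+09.
L_eq = 10·log₁₀(7.970e+09/130) = 77.87 dB.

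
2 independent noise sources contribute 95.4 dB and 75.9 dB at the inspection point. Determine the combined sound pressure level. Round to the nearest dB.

For uncorrelated sources the intensities add, so convert each level to linear form, sum, and take 10·log₁₀ of the total.
Σ 10^(L/10) = 10^(95.4/10) + 10^(75.9/10) = 3.506e+09.
L_total = 10·log₁₀(3.506e+09) = 95.45 dB.

95 dB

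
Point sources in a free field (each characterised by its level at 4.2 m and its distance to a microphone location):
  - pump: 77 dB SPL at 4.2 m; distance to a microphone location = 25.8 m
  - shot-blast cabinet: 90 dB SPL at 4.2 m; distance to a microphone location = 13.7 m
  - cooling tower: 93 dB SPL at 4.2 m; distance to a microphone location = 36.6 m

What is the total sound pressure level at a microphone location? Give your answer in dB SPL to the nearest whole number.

81 dB SPL

Propagate each source to the receiver with L = L_ref − 20·log₁₀(r/r_ref), then add intensities.
pump: 77 − 20·log₁₀(25.8/4.2) = 77 − 15.77 = 61.23 dB SPL.
shot-blast cabinet: 90 − 20·log₁₀(13.7/4.2) = 90 − 10.27 = 79.73 dB SPL.
cooling tower: 93 − 20·log₁₀(36.6/4.2) = 93 − 18.80 = 74.20 dB SPL.
Σ 10^(L/10) = 1.216e+08 → L_total = 10·log₁₀(1.216e+08) = 80.85 dB SPL.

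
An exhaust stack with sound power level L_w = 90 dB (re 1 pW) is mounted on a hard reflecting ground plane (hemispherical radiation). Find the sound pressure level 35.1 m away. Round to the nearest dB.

51 dB

L_p = L_w − 10·log₁₀(2π·r²) with r = 35.1 m.
2π·r² = 7741 m², 10·log₁₀ of that is 38.888 dB.
L_p = 90 − 38.888 = 51.11 dB.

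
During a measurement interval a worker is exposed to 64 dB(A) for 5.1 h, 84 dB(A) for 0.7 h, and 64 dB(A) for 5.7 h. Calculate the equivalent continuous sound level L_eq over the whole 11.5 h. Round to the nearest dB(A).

L_eq = 10·log₁₀[(1/T)·Σ tᵢ·10^(Lᵢ/10)] with T = 11.5 h.
Σ tᵢ·10^(Lᵢ/10) = 5.1·10^(64/10) + 0.7·10^(84/10) + 5.7·10^(64/10) = 2.030e+08.
L_eq = 10·log₁₀(2.030e+08/11.5) = 72.47 dB(A).

72 dB(A)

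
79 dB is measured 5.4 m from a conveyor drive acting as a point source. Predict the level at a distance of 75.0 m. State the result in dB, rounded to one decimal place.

Spherical spreading from a point source gives a 20·log₁₀(r₂/r₁) drop.
L₂ = 79 − 20·log₁₀(75.0/5.4) = 79 − 22.853 = 56.15 dB.

56.1 dB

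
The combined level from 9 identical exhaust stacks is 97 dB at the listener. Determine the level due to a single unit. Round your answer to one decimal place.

9 equal contributions raise the level by 10·log₁₀ 9 = 9.542 dB, so each unit alone gives 97 − 9.542.

87.5 dB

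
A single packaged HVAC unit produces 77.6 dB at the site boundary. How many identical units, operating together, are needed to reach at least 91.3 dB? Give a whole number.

24

N identical sources give L₁ + 10·log₁₀ N, so require 10·log₁₀ N ≥ 91.3 − 77.6 = 13.7 dB.
N ≥ 10^(13.7/10) = 23.442, so N = 24.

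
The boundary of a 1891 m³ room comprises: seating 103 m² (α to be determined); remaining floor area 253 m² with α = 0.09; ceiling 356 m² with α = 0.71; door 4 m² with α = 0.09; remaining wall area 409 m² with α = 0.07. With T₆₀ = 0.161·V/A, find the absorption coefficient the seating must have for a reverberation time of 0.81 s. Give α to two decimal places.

From T₆₀ = 0.161·V/A, the target T₆₀ = 0.81 s needs A = 0.161·1891/0.81 = 375.87 m².
Absorption from the other surfaces = 253·0.09 + 356·0.71 + 4·0.09 + 409·0.07 = 304.52 m², so the seating must supply 71.35 m² over 103 m².
α = 71.35/103 = 0.693.

0.69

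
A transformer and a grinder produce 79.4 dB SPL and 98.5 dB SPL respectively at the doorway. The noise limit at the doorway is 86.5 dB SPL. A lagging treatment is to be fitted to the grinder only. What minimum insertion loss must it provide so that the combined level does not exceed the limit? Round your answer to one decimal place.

12.9 dB

Fixed contribution from the other source: Σ 10^(L/10) = 10^(79.4/10) = 8.710e+07 (79.40 dB SPL).
To meet 86.5 dB SPL overall, the treated grinder may contribute at most 10^(86.5/10) − 8.710e+07 = 3.596e+08, i.e. 85.56 dB SPL.
So the grinder must be reduced from 98.5 to 85.56 dB SPL: IL = 12.94 dB.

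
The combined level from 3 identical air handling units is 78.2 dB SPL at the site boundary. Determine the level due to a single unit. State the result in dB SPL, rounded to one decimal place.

73.4 dB SPL

For N identical incoherent sources L_total = L₁ + 10·log₁₀ N, so L₁ = 78.2 − 10·log₁₀(3) = 78.2 − 4.771.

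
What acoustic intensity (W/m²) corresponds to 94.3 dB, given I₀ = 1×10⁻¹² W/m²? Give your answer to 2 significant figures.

L = 10·log₁₀(I/I₀) ⇒ I = I₀·10^(L/10) = 10⁻¹² × 10^9.43.

0.0027 W/m²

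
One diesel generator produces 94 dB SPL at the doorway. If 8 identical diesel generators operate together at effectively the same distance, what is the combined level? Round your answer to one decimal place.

103.0 dB SPL

With 8 equal, uncorrelated contributions the intensity is 8× that of one unit, giving a rise of 10·log₁₀ 8.
L_total = 94 + 10·log₁₀(8) = 94 + 9.031 = 103.03 dB SPL.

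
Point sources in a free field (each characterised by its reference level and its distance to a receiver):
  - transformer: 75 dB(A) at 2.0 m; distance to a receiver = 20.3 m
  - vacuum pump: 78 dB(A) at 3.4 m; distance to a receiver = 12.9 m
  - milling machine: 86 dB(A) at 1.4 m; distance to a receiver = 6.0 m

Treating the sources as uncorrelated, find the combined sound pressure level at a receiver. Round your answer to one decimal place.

74.2 dB(A)

Apply inverse-square spreading to bring every level to the receiver, then sum 10^(L/10).
transformer: 75 − 20·log₁₀(20.3/2.0) = 75 − 20.13 = 54.87 dB(A).
vacuum pump: 78 − 20·log₁₀(12.9/3.4) = 78 − 11.58 = 66.42 dB(A).
milling machine: 86 − 20·log₁₀(6.0/1.4) = 86 − 12.64 = 73.36 dB(A).
Σ 10^(L/10) = 2.636e+07 → L_total = 10·log₁₀(2.636e+07) = 74.21 dB(A).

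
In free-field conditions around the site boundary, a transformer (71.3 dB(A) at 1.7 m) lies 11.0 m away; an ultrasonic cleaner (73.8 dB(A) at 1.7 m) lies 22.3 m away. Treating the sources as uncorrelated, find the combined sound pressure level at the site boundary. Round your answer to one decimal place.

Propagate each source to the receiver with L = L_ref − 20·log₁₀(r/r_ref), then add intensities.
transformer: 71.3 − 20·log₁₀(11.0/1.7) = 71.3 − 16.22 = 55.08 dB(A).
ultrasonic cleaner: 73.8 − 20·log₁₀(22.3/1.7) = 73.8 − 22.36 = 51.44 dB(A).
Σ 10^(L/10) = 4.616e+05 → L_total = 10·log₁₀(4.616e+05) = 56.64 dB(A).

56.6 dB(A)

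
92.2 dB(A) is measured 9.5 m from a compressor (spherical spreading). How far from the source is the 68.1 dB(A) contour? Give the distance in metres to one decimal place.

152.3 m

The 24.1 dB drop corresponds to a distance ratio of 10^(24.1/20) for a point source.
r₂ = 9.5·10^((92.2−68.1)/20) = 9.5·10^(24.1/20) = 152.31 m.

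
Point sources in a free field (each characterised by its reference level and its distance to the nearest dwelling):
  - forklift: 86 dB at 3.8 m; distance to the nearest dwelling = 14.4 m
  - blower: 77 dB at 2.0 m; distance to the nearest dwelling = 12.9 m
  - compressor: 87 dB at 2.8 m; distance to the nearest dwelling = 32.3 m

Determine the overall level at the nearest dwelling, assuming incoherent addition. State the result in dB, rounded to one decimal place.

First find each source's level at the receiver (point-source: −20·log₁₀(r/r_ref)), then combine on an intensity basis.
forklift: 86 − 20·log₁₀(14.4/3.8) = 86 − 11.57 = 74.43 dB.
blower: 77 − 20·log₁₀(12.9/2.0) = 77 − 16.19 = 60.81 dB.
compressor: 87 − 20·log₁₀(32.3/2.8) = 87 − 21.24 = 65.76 dB.
Σ 10^(L/10) = 3.269e+07 → L_total = 10·log₁₀(3.269e+07) = 75.14 dB.

75.1 dB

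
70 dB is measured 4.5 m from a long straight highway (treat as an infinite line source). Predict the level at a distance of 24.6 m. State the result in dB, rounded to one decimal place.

Cylindrical spreading from a line source gives a 10·log₁₀(r₂/r₁) drop.
L₂ = 70 − 10·log₁₀(24.6/4.5) = 70 − 7.377 = 62.62 dB.

62.6 dB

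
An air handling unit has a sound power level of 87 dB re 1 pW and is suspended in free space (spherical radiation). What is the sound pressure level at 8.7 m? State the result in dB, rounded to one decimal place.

Free-field spherical radiation: L_p = L_w − 10·log₁₀(4π·r²), r = 8.7 m.
4π·r² = 951.1 m², 10·log₁₀ of that is 29.782 dB.
L_p = 87 − 29.782 = 57.22 dB.

57.2 dB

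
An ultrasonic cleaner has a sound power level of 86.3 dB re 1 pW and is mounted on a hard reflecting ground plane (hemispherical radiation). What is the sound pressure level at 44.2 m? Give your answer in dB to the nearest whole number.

L_p = L_w − 10·log₁₀(2π·r²) with r = 44.2 m.
2π·r² = 1.228e+04 m², 10·log₁₀ of that is 40.890 dB.
L_p = 86.3 − 40.890 = 45.41 dB.

45 dB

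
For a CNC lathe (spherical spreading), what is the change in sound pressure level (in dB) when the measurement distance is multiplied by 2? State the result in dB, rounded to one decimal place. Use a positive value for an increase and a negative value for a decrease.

-6.0 dB

With spherical spreading the level changes by −20·log₁₀(r₂/r₁).
ΔL = −20·log₁₀(2) = -6.02 dB.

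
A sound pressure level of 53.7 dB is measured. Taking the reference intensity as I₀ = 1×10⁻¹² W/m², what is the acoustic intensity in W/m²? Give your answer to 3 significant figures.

2.34e-07 W/m²

L = 10·log₁₀(I/I₀) ⇒ I = I₀·10^(L/10) = 10⁻¹² × 10^5.37.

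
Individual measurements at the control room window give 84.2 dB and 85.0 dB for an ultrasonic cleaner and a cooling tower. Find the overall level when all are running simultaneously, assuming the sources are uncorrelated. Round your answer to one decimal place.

87.6 dB

Incoherent sources combine by intensity addition: L_total = 10·log₁₀(Σ 10^(L_i/10)).
Σ 10^(L/10) = 10^(84.2/10) + 10^(85.0/10) = 5.793e+08.
L_total = 10·log₁₀(5.793e+08) = 87.63 dB.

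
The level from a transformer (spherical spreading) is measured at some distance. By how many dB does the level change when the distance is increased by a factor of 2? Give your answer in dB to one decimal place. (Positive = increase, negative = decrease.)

-6.0 dB

With spherical spreading the level changes by −20·log₁₀(r₂/r₁).
ΔL = −20·log₁₀(2) = -6.02 dB.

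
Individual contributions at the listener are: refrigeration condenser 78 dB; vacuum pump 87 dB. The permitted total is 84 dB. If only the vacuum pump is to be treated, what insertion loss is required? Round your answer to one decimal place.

4.3 dB

The untreated sources together contribute 10^(78/10) = 6.310e+07, i.e. 78.00 dB.
The limit corresponds to 10^(84/10) = 2.512e+08; subtracting the fixed part leaves 1.881e+08 for the vacuum pump, i.e. 82.74 dB.
So the vacuum pump must be reduced from 87 to 82.74 dB: IL = 4.26 dB.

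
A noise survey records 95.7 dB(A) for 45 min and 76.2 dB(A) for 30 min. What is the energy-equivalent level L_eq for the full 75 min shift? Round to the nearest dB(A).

94 dB(A)

Weight each interval's intensity by its duration and average over T = 75 min:
Σ tᵢ·10^(Lᵢ/10) = 45·10^(95.7/10) + 30·10^(76.2/10) = 1.684e+11.
L_eq = 10·log₁₀(1.684e+11/75) = 93.51 dB(A).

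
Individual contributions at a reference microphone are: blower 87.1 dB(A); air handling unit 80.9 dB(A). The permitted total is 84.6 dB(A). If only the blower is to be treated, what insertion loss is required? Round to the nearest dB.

The untreated sources together contribute 10^(80.9/10) = 1.230e+08, i.e. 80.90 dB(A).
The limit corresponds to 10^(84.6/10) = 2.884e+08; subtracting the fixed part leaves 1.654e+08 for the blower, i.e. 82.18 dB(A).
Required insertion loss = 87.1 − 82.18 = 4.92 dB.

5 dB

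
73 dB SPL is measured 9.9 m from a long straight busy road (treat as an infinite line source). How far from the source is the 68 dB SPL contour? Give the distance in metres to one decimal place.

Line-source spreading drops the level by 10·log₁₀(r₂/r₁); inverting, r₂/r₁ = 10^(ΔL/10).
r₂ = 9.9·10^((73−68)/10) = 9.9·10^(5.0/10) = 31.31 m.

31.3 m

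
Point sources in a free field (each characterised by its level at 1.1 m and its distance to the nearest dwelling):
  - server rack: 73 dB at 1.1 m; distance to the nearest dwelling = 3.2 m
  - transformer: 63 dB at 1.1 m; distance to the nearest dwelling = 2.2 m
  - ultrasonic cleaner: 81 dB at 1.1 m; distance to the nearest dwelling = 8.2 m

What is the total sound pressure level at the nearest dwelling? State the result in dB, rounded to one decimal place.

Apply inverse-square spreading to bring every level to the receiver, then sum 10^(L/10).
server rack: 73 − 20·log₁₀(3.2/1.1) = 73 − 9.28 = 63.72 dB.
transformer: 63 − 20·log₁₀(2.2/1.1) = 63 − 6.02 = 56.98 dB.
ultrasonic cleaner: 81 − 20·log₁₀(8.2/1.1) = 81 − 17.45 = 63.55 dB.
Σ 10^(L/10) = 5.122e+06 → L_total = 10·log₁₀(5.122e+06) = 67.09 dB.

67.1 dB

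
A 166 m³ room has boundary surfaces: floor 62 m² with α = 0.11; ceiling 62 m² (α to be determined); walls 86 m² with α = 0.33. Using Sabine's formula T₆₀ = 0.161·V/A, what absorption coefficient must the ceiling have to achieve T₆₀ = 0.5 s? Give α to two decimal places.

0.29

A = 0.161·V/T₆₀ = 0.161·166/0.5 = 53.45 m² sabins.
Absorption from the other surfaces = 62·0.11 + 86·0.33 = 35.20 m², so the ceiling must supply 18.25 m² over 62 m².
α = 18.25/62 = 0.294.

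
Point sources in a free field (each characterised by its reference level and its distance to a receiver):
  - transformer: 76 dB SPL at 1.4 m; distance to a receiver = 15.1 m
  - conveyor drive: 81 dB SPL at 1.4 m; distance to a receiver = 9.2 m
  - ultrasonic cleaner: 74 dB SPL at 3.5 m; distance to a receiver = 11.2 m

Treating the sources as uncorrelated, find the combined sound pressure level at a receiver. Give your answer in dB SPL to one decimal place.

67.6 dB SPL

First find each source's level at the receiver (point-source: −20·log₁₀(r/r_ref)), then combine on an intensity basis.
transformer: 76 − 20·log₁₀(15.1/1.4) = 76 − 20.66 = 55.34 dB SPL.
conveyor drive: 81 − 20·log₁₀(9.2/1.4) = 81 − 16.35 = 64.65 dB SPL.
ultrasonic cleaner: 74 − 20·log₁₀(11.2/3.5) = 74 − 10.10 = 63.90 dB SPL.
Σ 10^(L/10) = 5.711e+06 → L_total = 10·log₁₀(5.711e+06) = 67.57 dB SPL.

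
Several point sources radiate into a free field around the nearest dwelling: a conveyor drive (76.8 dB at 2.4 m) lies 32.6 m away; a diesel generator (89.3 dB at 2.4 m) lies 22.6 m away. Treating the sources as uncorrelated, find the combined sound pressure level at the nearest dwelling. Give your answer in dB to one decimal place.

69.9 dB

First find each source's level at the receiver (point-source: −20·log₁₀(r/r_ref)), then combine on an intensity basis.
conveyor drive: 76.8 − 20·log₁₀(32.6/2.4) = 76.8 − 22.66 = 54.14 dB.
diesel generator: 89.3 − 20·log₁₀(22.6/2.4) = 89.3 − 19.48 = 69.82 dB.
Σ 10^(L/10) = 9.858e+06 → L_total = 10·log₁₀(9.858e+06) = 69.94 dB.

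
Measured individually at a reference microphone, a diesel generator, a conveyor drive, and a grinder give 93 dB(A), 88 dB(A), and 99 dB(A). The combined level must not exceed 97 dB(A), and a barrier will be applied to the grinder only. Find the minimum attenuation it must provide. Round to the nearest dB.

The untreated sources together contribute 10^(93/10) + 10^(88/10) = 2.626e+09, i.e. 94.19 dB(A).
The limit corresponds to 10^(97/10) = 5.012e+09; subtracting the fixed part leaves 2.386e+09 for the grinder, i.e. 93.78 dB(A).
So the grinder must be reduced from 99 to 93.78 dB(A): IL = 5.22 dB.

5 dB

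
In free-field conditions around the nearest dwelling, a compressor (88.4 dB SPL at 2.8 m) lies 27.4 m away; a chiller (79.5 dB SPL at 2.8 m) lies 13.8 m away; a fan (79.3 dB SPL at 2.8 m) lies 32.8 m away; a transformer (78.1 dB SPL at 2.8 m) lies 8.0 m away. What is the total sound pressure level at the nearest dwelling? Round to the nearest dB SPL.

73 dB SPL

First find each source's level at the receiver (point-source: −20·log₁₀(r/r_ref)), then combine on an intensity basis.
compressor: 88.4 − 20·log₁₀(27.4/2.8) = 88.4 − 19.81 = 68.59 dB SPL.
chiller: 79.5 − 20·log₁₀(13.8/2.8) = 79.5 − 13.85 = 65.65 dB SPL.
fan: 79.3 − 20·log₁₀(32.8/2.8) = 79.3 − 21.37 = 57.93 dB SPL.
transformer: 78.1 − 20·log₁₀(8.0/2.8) = 78.1 − 9.12 = 68.98 dB SPL.
Σ 10^(L/10) = 1.942e+07 → L_total = 10·log₁₀(1.942e+07) = 72.88 dB SPL.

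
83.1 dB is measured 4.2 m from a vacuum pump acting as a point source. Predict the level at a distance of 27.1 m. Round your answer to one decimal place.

66.9 dB

For a point source, L₂ = L₁ − 20·log₁₀(r₂/r₁).
L₂ = 83.1 − 20·log₁₀(27.1/4.2) = 83.1 − 16.194 = 66.91 dB.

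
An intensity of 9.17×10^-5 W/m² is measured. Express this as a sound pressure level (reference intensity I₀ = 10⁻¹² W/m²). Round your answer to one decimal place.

79.6 dB

Dividing by I₀ shifts the exponent by 12: I/I₀ = 9.17×10^7.
L = 10·(0.9624 + 7) = 79.62 dB.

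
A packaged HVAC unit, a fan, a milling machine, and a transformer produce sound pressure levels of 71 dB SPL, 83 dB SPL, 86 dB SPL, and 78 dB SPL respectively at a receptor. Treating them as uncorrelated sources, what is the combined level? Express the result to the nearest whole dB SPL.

88 dB SPL

Incoherent sources combine by intensity addition: L_total = 10·log₁₀(Σ 10^(L_i/10)).
Σ 10^(L/10) = 10^(71/10) + 10^(83/10) + 10^(86/10) + 10^(78/10) = 6.733e+08.
L_total = 10·log₁₀(6.733e+08) = 88.28 dB SPL.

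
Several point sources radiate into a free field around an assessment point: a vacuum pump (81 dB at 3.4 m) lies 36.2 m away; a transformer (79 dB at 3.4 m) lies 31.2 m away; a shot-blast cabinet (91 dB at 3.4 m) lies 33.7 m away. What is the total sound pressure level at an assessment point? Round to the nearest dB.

Apply inverse-square spreading to bring every level to the receiver, then sum 10^(L/10).
vacuum pump: 81 − 20·log₁₀(36.2/3.4) = 81 − 20.54 = 60.46 dB.
transformer: 79 − 20·log₁₀(31.2/3.4) = 79 − 19.25 = 59.75 dB.
shot-blast cabinet: 91 − 20·log₁₀(33.7/3.4) = 91 − 19.92 = 71.08 dB.
Σ 10^(L/10) = 1.487e+07 → L_total = 10·log₁₀(1.487e+07) = 71.72 dB.

72 dB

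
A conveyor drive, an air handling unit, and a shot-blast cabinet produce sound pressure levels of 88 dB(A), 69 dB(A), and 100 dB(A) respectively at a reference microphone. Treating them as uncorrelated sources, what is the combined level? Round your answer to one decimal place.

Incoherent sources combine by intensity addition: L_total = 10·log₁₀(Σ 10^(L_i/10)).
Σ 10^(L/10) = 10^(88/10) + 10^(69/10) + 10^(100/10) = 1.064e+10.
L_total = 10·log₁₀(1.064e+10) = 100.27 dB(A).

100.3 dB(A)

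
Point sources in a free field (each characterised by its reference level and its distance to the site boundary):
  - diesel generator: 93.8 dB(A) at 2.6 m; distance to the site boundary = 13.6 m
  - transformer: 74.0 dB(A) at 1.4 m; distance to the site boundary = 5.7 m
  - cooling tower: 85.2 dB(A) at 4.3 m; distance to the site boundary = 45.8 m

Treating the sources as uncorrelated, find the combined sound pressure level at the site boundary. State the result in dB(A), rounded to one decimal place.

Apply inverse-square spreading to bring every level to the receiver, then sum 10^(L/10).
diesel generator: 93.8 − 20·log₁₀(13.6/2.6) = 93.8 − 14.37 = 79.43 dB(A).
transformer: 74.0 − 20·log₁₀(5.7/1.4) = 74.0 − 12.19 = 61.81 dB(A).
cooling tower: 85.2 − 20·log₁₀(45.8/4.3) = 85.2 − 20.55 = 64.65 dB(A).
Σ 10^(L/10) = 9.211e+07 → L_total = 10·log₁₀(9.211e+07) = 79.64 dB(A).

79.6 dB(A)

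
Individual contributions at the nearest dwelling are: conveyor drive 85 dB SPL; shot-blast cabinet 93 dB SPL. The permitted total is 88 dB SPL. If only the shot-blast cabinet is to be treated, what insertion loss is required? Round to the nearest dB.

The untreated sources together contribute 10^(85/10) = 3.162e+08, i.e. 85.00 dB SPL.
To meet 88 dB SPL overall, the treated shot-blast cabinet may contribute at most 10^(88/10) − 3.162e+08 = 3.147e+08, i.e. 84.98 dB SPL.
Required insertion loss = 93 − 84.98 = 8.02 dB.

8 dB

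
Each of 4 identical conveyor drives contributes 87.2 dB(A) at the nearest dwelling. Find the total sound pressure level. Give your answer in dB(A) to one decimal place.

93.2 dB(A)

With 4 equal, uncorrelated contributions the intensity is 4× that of one unit, giving a rise of 10·log₁₀ 4.
L_total = 87.2 + 10·log₁₀(4) = 87.2 + 6.021 = 93.22 dB(A).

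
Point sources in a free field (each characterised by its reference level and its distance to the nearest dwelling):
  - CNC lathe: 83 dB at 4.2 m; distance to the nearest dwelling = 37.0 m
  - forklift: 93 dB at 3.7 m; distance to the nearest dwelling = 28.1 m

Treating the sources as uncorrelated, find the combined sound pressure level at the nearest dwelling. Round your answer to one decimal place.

75.7 dB

Apply inverse-square spreading to bring every level to the receiver, then sum 10^(L/10).
CNC lathe: 83 − 20·log₁₀(37.0/4.2) = 83 − 18.90 = 64.10 dB.
forklift: 93 − 20·log₁₀(28.1/3.7) = 93 − 17.61 = 75.39 dB.
Σ 10^(L/10) = 3.716e+07 → L_total = 10·log₁₀(3.716e+07) = 75.70 dB.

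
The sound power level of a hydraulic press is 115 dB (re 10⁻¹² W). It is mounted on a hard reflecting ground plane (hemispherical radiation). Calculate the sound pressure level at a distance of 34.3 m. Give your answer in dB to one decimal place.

The power spreads over a hemisphere of area 2π·r², so L_p = L_w − 10·log₁₀(2π·r²).
2π·r² = 7392 m², 10·log₁₀ of that is 38.688 dB.
L_p = 115 − 38.688 = 76.31 dB.

76.3 dB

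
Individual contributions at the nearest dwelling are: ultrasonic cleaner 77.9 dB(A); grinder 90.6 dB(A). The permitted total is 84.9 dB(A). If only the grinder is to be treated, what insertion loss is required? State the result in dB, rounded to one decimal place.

6.7 dB

Fixed contribution from the other source: Σ 10^(L/10) = 10^(77.9/10) = 6.166e+07 (77.90 dB(A)).
To meet 84.9 dB(A) overall, the treated grinder may contribute at most 10^(84.9/10) − 6.166e+07 = 2.474e+08, i.e. 83.93 dB(A).
Required insertion loss = 90.6 − 83.93 = 6.67 dB.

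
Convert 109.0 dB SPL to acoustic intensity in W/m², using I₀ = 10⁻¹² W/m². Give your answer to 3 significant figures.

0.0794 W/m²

I/I₀ = 10^(109.0/10) = 7.943e+10, so I = 7.943e+10 × 10⁻¹² W/m².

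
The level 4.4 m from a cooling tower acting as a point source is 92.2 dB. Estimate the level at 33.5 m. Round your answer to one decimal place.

74.6 dB

Point-source attenuation: ΔL = 20·log₁₀(r₂/r₁) = 20·log₁₀(33.5/4.4) = 17.632 dB.
L₂ = 92.2 − 20·log₁₀(33.5/4.4) = 92.2 − 17.632 = 74.57 dB.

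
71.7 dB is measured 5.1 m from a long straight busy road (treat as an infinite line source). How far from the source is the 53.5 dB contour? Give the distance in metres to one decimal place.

337.0 m

The 18.2 dB drop corresponds to a distance ratio of 10^(18.2/10) for a line source.
r₂ = 5.1·10^((71.7−53.5)/10) = 5.1·10^(18.2/10) = 336.95 m.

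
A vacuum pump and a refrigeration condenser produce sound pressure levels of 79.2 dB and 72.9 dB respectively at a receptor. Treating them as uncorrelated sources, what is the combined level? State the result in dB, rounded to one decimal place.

For uncorrelated sources the intensities add, so convert each level to linear form, sum, and take 10·log₁₀ of the total.
Σ 10^(L/10) = 10^(79.2/10) + 10^(72.9/10) = 1.027e+08.
L_total = 10·log₁₀(1.027e+08) = 80.11 dB.

80.1 dB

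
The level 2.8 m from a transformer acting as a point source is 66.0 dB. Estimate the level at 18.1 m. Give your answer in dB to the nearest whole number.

50 dB

Spherical spreading from a point source gives a 20·log₁₀(r₂/r₁) drop.
L₂ = 66.0 − 20·log₁₀(18.1/2.8) = 66.0 − 16.210 = 49.79 dB.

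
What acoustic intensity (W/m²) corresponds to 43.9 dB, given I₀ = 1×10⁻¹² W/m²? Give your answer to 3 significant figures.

2.45e-08 W/m²

I/I₀ = 10^(43.9/10) = 2.455e+04, so I = 2.455e+04 × 10⁻¹² W/m².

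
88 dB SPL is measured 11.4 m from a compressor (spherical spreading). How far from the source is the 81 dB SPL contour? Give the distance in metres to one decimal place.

For a point source L₁ − L₂ = 20·log₁₀(r₂/r₁), so r₂ = r₁·10^((L₁−L₂)/20).
r₂ = 11.4·10^((88−81)/20) = 11.4·10^(7.0/20) = 25.52 m.

25.5 m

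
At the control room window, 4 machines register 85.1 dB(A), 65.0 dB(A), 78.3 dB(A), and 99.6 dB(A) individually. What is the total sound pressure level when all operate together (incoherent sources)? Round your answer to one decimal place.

For uncorrelated sources the intensities add, so convert each level to linear form, sum, and take 10·log₁₀ of the total.
Σ 10^(L/10) = 10^(85.1/10) + 10^(65.0/10) + 10^(78.3/10) + 10^(99.6/10) = 9.514e+09.
L_total = 10·log₁₀(9.514e+09) = 99.78 dB(A).

99.8 dB(A)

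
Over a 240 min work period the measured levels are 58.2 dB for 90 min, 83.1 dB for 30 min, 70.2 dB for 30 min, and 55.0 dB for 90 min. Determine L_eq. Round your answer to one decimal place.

The energy average is taken in the linear domain: L_eq = 10·log₁₀[(Σ tᵢ·10^(Lᵢ/10))/T], T = 240 min.
Σ tᵢ·10^(Lᵢ/10) = 90·10^(58.2/10) + 30·10^(83.1/10) + 30·10^(70.2/10) + 90·10^(55.0/10) = 6.527e+09.
L_eq = 10·log₁₀(6.527e+09/240) = 74.35 dB.

74.3 dB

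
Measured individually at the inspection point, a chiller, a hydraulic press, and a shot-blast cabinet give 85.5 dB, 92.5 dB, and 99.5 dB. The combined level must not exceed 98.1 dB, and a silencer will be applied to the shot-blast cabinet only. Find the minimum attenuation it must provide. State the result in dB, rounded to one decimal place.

Fixed contribution from the other sources: Σ 10^(L/10) = 10^(85.5/10) + 10^(92.5/10) = 2.133e+09 (93.29 dB).
The limit corresponds to 10^(98.1/10) = 6.457e+09; subtracting the fixed part leaves 4.323e+09 for the shot-blast cabinet, i.e. 96.36 dB.
So the shot-blast cabinet must be reduced from 99.5 to 96.36 dB: IL = 3.14 dB.

3.1 dB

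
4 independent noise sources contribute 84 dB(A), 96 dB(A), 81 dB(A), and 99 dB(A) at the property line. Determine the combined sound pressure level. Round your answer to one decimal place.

100.9 dB(A)

For uncorrelated sources the intensities add, so convert each level to linear form, sum, and take 10·log₁₀ of the total.
Σ 10^(L/10) = 10^(84/10) + 10^(96/10) + 10^(81/10) + 10^(99/10) = 1.230e+10.
L_total = 10·log₁₀(1.230e+10) = 100.90 dB(A).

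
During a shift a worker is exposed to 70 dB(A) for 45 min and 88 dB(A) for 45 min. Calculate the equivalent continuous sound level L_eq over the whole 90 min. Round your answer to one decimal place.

85.1 dB(A)

Weight each interval's intensity by its duration and average over T = 90 min:
Σ tᵢ·10^(Lᵢ/10) = 45·10^(70/10) + 45·10^(88/10) = 2.884e+10.
L_eq = 10·log₁₀(2.884e+10/90) = 85.06 dB(A).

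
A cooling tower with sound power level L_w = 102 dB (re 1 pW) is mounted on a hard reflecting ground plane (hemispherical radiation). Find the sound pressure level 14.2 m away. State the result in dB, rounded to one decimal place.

L_p = L_w − 10·log₁₀(2π·r²) with r = 14.2 m.
2π·r² = 1267 m², 10·log₁₀ of that is 31.028 dB.
L_p = 102 − 31.028 = 70.97 dB.

71.0 dB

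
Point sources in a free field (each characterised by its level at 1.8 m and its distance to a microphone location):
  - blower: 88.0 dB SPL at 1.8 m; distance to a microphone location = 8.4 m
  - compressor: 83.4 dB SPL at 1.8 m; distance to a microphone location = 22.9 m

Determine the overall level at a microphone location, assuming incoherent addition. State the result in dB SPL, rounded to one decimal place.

74.8 dB SPL

Apply inverse-square spreading to bring every level to the receiver, then sum 10^(L/10).
blower: 88.0 − 20·log₁₀(8.4/1.8) = 88.0 − 13.38 = 74.62 dB SPL.
compressor: 83.4 − 20·log₁₀(22.9/1.8) = 83.4 − 22.09 = 61.31 dB SPL.
Σ 10^(L/10) = 3.032e+07 → L_total = 10·log₁₀(3.032e+07) = 74.82 dB SPL.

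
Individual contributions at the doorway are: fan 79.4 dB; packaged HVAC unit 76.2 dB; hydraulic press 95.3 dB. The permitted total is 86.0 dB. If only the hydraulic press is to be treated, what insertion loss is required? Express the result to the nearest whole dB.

11 dB

Fixed contribution from the other sources: Σ 10^(L/10) = 10^(79.4/10) + 10^(76.2/10) = 1.288e+08 (81.10 dB).
To meet 86.0 dB overall, the treated hydraulic press may contribute at most 10^(86.0/10) − 1.288e+08 = 2.693e+08, i.e. 84.30 dB.
Required insertion loss = 95.3 − 84.30 = 11.00 dB.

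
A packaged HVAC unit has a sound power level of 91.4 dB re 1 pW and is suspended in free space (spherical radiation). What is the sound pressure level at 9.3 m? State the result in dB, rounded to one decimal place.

The power spreads over a sphere of area 4π·r², so L_p = L_w − 10·log₁₀(4π·r²).
4π·r² = 1087 m², 10·log₁₀ of that is 30.362 dB.
L_p = 91.4 − 30.362 = 61.04 dB.

61.0 dB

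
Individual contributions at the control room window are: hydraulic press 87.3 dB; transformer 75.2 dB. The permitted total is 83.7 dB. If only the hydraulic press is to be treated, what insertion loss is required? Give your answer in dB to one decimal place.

4.3 dB

The untreated sources together contribute 10^(75.2/10) = 3.311e+07, i.e. 75.20 dB.
The limit corresponds to 10^(83.7/10) = 2.344e+08; subtracting the fixed part leaves 2.013e+08 for the hydraulic press, i.e. 83.04 dB.
Required insertion loss = 87.3 − 83.04 = 4.26 dB.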